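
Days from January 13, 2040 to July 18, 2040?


187 days

From January 13, 2040 to July 18, 2040
Rest of January 2040: 31 - 13 = 18
Full months: February 2040 29, March 31, April 30, May 31, June 30
Days into July 2040: 18
Total = 18 + 29 + 31 + 30 + 31 + 30 + 18 = 187 days


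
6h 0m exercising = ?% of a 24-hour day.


25.0%

Time: 360 minutes
Day: 1440 minutes
Percentage = (360/1440) × 100 = 25.0%


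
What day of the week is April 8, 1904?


Friday

Zeller's congruence:
q=8, m=4, k=4, j=19
h = (8 + ⌊13×5/5⌋ + 4 + ⌊4/4⌋ + ⌊19/4⌋ - 2×19) mod 7
= (8 + 13 + 4 + 1 + 4 - 38) mod 7
= -8 mod 7 = 6
h=6 → Friday


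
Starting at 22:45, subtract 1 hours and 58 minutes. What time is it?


20:47

Start: 1365 minutes from midnight
Subtract: 118 minutes
Remaining: 1365 - 118 = 1247
Hours: 20, Minutes: 47


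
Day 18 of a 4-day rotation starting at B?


Shift C

Shifts: A, B, C, D
Start: B (index 1)
Day 18: (1 + 18 - 1) mod 4
= 18 mod 4
= 2
Index 2 → shift C


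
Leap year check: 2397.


No

Rules: divisible by 4 AND (not by 100 OR by 400)
2397 ÷ 4 = 599 remainder 1 → not divisible by 4
Not divisible by 4 → not a leap year


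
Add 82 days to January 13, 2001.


April 5, 2001

Start: January 13, 2001
Add 82 days
January 13 → February 1: 31 - 13 + 1 = 19 days (82 - 19 = 63 left)
February 1 → March 1: 28 - 1 + 1 = 28 days (63 - 28 = 35 left)
March 1 → April 1: 31 - 1 + 1 = 31 days (35 - 31 = 4 left)
April 1 + 4 = April 5, 2001


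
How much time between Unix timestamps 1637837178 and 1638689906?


Difference = 1638689906 - 1637837178 = 852728 seconds
In hours: 852728 / 3600 ≈ 236.9
In days: 852728 / 86400 ≈ 9.87

852728 seconds (236.9 hours / 9.87 days)


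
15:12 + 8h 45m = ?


Start: 912 minutes from midnight
Add: 525 minutes
Total: 1437 minutes
Hours: 1437 ÷ 60 = 23 remainder 57

23:57


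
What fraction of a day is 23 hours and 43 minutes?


Total minutes: 23×60 + 43 = 1423
Day = 24×60 = 1440 minutes
Fraction = 1423/1440 ≈ 0.9882
As a percentage: 1423/1440 × 100 ≈ 98.82%

0.9882 (98.82%)


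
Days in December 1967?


Month: December (month 12)
December has 31 days

31 days


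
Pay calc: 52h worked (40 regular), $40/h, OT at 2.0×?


$2560.00

Regular: 40h × $40 = $1600.00
Overtime: 52 - 40 = 12h
OT pay: 12h × $40 × 2.0 = $960.00
Total = $1600.00 + $960.00 = $2560.00


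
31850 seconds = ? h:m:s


Hours: 31850 ÷ 3600 = 8 remainder 3050
Minutes: 3050 ÷ 60 = 50 remainder 50
Seconds: 50

8h 50m 50s


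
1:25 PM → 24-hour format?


13:25

Input: 1:25 PM
PM: 1 + 12 = 13


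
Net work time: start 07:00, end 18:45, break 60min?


Total time = (18×60+45) - (7×60+0)
= 1125 - 420 = 705 min
Minus break: 705 - 60 = 645 min
= 10h 45m

10h 45m (645 minutes)


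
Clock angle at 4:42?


Hour hand = 4×30 + 42×0.5 = 141.0°
Minute hand = 42×6 = 252°
Difference = |141.0 - 252| = 111.0°

111.0°


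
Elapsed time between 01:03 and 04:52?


End time in minutes: 4×60 + 52 = 292
Start time in minutes: 1×60 + 3 = 63
Difference = 292 - 63 = 229 minutes
= 3 hours 49 minutes

3h 49m


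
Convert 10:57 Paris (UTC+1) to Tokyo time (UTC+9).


18:57

Time difference = UTC+9 - UTC+1 = +8 hours
New hour = (10 + 8) mod 24
= 18 mod 24 = 18
Minutes unchanged → 18:57


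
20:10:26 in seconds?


Hours: 20 × 3600 = 72000
Minutes: 10 × 60 = 600
Seconds: 26
Total = 72000 + 600 + 26 = 72626

72626 seconds


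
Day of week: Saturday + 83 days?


Friday

Start: Saturday (index 5)
(5 + 83) mod 7
= 88 mod 7
= 4
Index 4 → Friday


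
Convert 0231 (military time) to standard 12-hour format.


Hour: 2
2 < 12 → AM

2:31 AM


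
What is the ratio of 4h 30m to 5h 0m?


Duration 1: 270 minutes
Duration 2: 300 minutes
Ratio = 270:300
GCD = 30
Simplified = 9:10
As a decimal: 9/10 = 0.90

9:10 (0.90)


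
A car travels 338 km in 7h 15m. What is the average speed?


Distance: 338 km
Time: 7h 15m = 435 min = 435/60 = 29/4 hours
Speed = 338 ÷ (29/4) = 338 × 4 / 29 = 1352/29 ≈ 46.6 km/h

46.6 km/h


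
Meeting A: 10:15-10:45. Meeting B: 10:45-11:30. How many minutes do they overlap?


Meeting A: 615-645 (in minutes from midnight)
Meeting B: 645-690
Overlap start = max(615, 645) = 645
Overlap end = min(645, 690) = 645
Overlap = max(0, 645 - 645) = 0 min

0 minutes


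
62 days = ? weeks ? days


Weeks: 62 ÷ 7 = 8 remainder 6

8 weeks 6 days


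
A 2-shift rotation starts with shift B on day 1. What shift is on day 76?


Shifts: A, B
Start: B (index 1)
Day 76: (1 + 76 - 1) mod 2
= 76 mod 2
= 0
Index 0 → shift A

Shift A


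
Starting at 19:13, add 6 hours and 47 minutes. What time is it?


Start: 1153 minutes from midnight
Add: 407 minutes
Total: 1560 minutes
Hours: 1560 ÷ 60 = 26 remainder 0
26 ≥ 24 → 26 - 24 = 2 (next day)

02:00 (next day)


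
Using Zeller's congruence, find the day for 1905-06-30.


Friday

Zeller's congruence:
q=30, m=6, k=5, j=19
h = (30 + ⌊13×7/5⌋ + 5 + ⌊5/4⌋ + ⌊19/4⌋ - 2×19) mod 7
= (30 + 18 + 5 + 1 + 4 - 38) mod 7
= 20 mod 7 = 6
h=6 → Friday


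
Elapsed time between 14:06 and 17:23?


3h 17m

End time in minutes: 17×60 + 23 = 1043
Start time in minutes: 14×60 + 6 = 846
Difference = 1043 - 846 = 197 minutes
= 3 hours 17 minutes


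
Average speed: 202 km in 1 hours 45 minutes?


Distance: 202 km
Time: 1h 45m = 105 min = 105/60 = 7/4 hours
Speed = 202 ÷ (7/4) = 202 × 4 / 7 = 808/7 ≈ 115.4 km/h

115.4 km/h


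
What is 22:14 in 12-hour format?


Hour: 22
22 - 12 = 10 → PM

10:14 PM


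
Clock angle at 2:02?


Hour hand = 2×30 + 2×0.5 = 61.0°
Minute hand = 2×6 = 12°
Difference = |61.0 - 12| = 49.0°

49.0°


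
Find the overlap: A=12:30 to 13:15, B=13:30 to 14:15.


Meeting A: 750-795 (in minutes from midnight)
Meeting B: 810-855
Overlap start = max(750, 810) = 810
Overlap end = min(795, 855) = 795
Overlap = max(0, 795 - 810) = 0 min

0 minutes


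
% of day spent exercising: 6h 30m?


Time: 390 minutes
Day: 1440 minutes
Percentage = (390/1440) × 100 ≈ 27.1%

27.1%


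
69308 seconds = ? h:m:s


Hours: 69308 ÷ 3600 = 19 remainder 908
Minutes: 908 ÷ 60 = 15 remainder 8
Seconds: 8

19h 15m 8s


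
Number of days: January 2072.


31 days

Month: January (month 1)
January has 31 days


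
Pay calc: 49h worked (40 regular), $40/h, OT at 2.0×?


$2320.00

Regular: 40h × $40 = $1600.00
Overtime: 49 - 40 = 9h
OT pay: 9h × $40 × 2.0 = $720.00
Total = $1600.00 + $720.00 = $2320.00


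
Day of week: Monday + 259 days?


Monday

Start: Monday (index 0)
(0 + 259) mod 7
= 259 mod 7
= 0
Index 0 → Monday


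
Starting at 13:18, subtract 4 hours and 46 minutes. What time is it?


Start: 798 minutes from midnight
Subtract: 286 minutes
Remaining: 798 - 286 = 512
Hours: 8, Minutes: 32

08:32


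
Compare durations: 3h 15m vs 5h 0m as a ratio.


Duration 1: 195 minutes
Duration 2: 300 minutes
Ratio = 195:300
GCD = 15
Simplified = 13:20
As a decimal: 13/20 = 0.65

13:20 (0.65)


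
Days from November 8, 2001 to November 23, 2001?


15 days

From November 8, 2001 to November 23, 2001
Same month: 23 - 8 = 15 days


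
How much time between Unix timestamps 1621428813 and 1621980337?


Difference = 1621980337 - 1621428813 = 551524 seconds
In hours: 551524 / 3600 ≈ 153.2
In days: 551524 / 86400 ≈ 6.38

551524 seconds (153.2 hours / 6.38 days)


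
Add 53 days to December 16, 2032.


Start: December 16, 2032
Add 53 days
December 16 → January 1: 31 - 16 + 1 = 16 days (53 - 16 = 37 left)
January 1 → February 1: 31 - 1 + 1 = 31 days (37 - 31 = 6 left)
February 1 + 6 = February 7, 2033

February 7, 2033


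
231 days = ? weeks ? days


33 weeks 0 days

Weeks: 231 ÷ 7 = 33 remainder 0


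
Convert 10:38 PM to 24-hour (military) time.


22:38

Input: 10:38 PM
PM: 10 + 12 = 22


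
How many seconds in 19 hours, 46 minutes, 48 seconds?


Hours: 19 × 3600 = 68400
Minutes: 46 × 60 = 2760
Seconds: 48
Total = 68400 + 2760 + 48 = 71208

71208 seconds


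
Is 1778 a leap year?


No

Rules: divisible by 4 AND (not by 100 OR by 400)
1778 ÷ 4 = 444 remainder 2 → not divisible by 4
Not divisible by 4 → not a leap year


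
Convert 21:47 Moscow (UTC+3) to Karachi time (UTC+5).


Time difference = UTC+5 - UTC+3 = +2 hours
New hour = (21 + 2) mod 24
= 23 mod 24 = 23
Minutes unchanged → 23:47

23:47


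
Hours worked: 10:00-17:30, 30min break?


Total time = (17×60+30) - (10×60+0)
= 1050 - 600 = 450 min
Minus break: 450 - 30 = 420 min
= 7h 0m

7h 0m (420 minutes)


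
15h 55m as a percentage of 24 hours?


0.6632 (66.32%)

Total minutes: 15×60 + 55 = 955
Day = 24×60 = 1440 minutes
Fraction = 955/1440 ≈ 0.6632
As a percentage: 955/1440 × 100 ≈ 66.32%


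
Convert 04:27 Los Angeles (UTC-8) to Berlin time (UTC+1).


Time difference = UTC+1 - UTC-8 = +9 hours
New hour = (4 + 9) mod 24
= 13 mod 24 = 13
Minutes unchanged → 13:27

13:27


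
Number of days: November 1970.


30 days

Month: November (month 11)
November has 30 days


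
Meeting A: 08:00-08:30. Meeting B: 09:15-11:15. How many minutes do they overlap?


0 minutes

Meeting A: 480-510 (in minutes from midnight)
Meeting B: 555-675
Overlap start = max(480, 555) = 555
Overlap end = min(510, 675) = 510
Overlap = max(0, 510 - 555) = 0 min


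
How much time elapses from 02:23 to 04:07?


1h 44m

End time in minutes: 4×60 + 7 = 247
Start time in minutes: 2×60 + 23 = 143
Difference = 247 - 143 = 104 minutes
= 1 hours 44 minutes


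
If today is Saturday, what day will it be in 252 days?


Saturday

Start: Saturday (index 5)
(5 + 252) mod 7
= 257 mod 7
= 5
Index 5 → Saturday


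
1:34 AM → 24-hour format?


Input: 1:34 AM
AM hour stays: 1

01:34


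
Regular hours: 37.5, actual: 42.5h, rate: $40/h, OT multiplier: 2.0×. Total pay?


Regular: 37.5h × $40 = $1500.00
Overtime: 42.5 - 37.5 = 5.0h
OT pay: 5.0h × $40 × 2.0 = $400.00
Total = $1500.00 + $400.00 = $1900.00

$1900.00


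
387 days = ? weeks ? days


Weeks: 387 ÷ 7 = 55 remainder 2

55 weeks 2 days


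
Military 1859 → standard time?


6:59 PM

Hour: 18
18 - 12 = 6 → PM


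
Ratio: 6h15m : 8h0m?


25:32 (0.78)

Duration 1: 375 minutes
Duration 2: 480 minutes
Ratio = 375:480
GCD = 15
Simplified = 25:32
As a decimal: 25/32 ≈ 0.78


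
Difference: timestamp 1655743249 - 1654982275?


Difference = 1655743249 - 1654982275 = 760974 seconds
In hours: 760974 / 3600 ≈ 211.4
In days: 760974 / 86400 ≈ 8.81

760974 seconds (211.4 hours / 8.81 days)


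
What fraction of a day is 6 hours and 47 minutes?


Total minutes: 6×60 + 47 = 407
Day = 24×60 = 1440 minutes
Fraction = 407/1440 ≈ 0.2826
As a percentage: 407/1440 × 100 ≈ 28.26%

0.2826 (28.26%)


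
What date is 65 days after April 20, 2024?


Start: April 20, 2024
Add 65 days
April 20 → May 1: 30 - 20 + 1 = 11 days (65 - 11 = 54 left)
May 1 → June 1: 31 - 1 + 1 = 31 days (54 - 31 = 23 left)
June 1 + 23 = June 24, 2024

June 24, 2024


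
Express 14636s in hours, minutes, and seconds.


Hours: 14636 ÷ 3600 = 4 remainder 236
Minutes: 236 ÷ 60 = 3 remainder 56
Seconds: 56

4h 3m 56s


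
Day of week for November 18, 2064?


Tuesday

Zeller's congruence:
q=18, m=11, k=64, j=20
h = (18 + ⌊13×12/5⌋ + 64 + ⌊64/4⌋ + ⌊20/4⌋ - 2×20) mod 7
= (18 + 31 + 64 + 16 + 5 - 40) mod 7
= 94 mod 7 = 3
h=3 → Tuesday


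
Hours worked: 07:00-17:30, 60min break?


9h 30m (570 minutes)

Total time = (17×60+30) - (7×60+0)
= 1050 - 420 = 630 min
Minus break: 630 - 60 = 570 min
= 9h 30m


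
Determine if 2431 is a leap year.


No

Rules: divisible by 4 AND (not by 100 OR by 400)
2431 ÷ 4 = 607 remainder 3 → not divisible by 4
Not divisible by 4 → not a leap year


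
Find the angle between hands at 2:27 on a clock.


Hour hand = 2×30 + 27×0.5 = 73.5°
Minute hand = 27×6 = 162°
Difference = |73.5 - 162| = 88.5°

88.5°


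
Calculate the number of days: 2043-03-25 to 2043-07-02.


From March 25, 2043 to July 2, 2043
Rest of March 2043: 31 - 25 = 6
Full months: April 30, May 31, June 30
Days into July 2043: 2
Total = 6 + 30 + 31 + 30 + 2 = 99 days

99 days


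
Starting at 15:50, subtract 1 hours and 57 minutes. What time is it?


13:53

Start: 950 minutes from midnight
Subtract: 117 minutes
Remaining: 950 - 117 = 833
Hours: 13, Minutes: 53


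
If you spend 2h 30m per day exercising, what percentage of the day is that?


Time: 150 minutes
Day: 1440 minutes
Percentage = (150/1440) × 100 ≈ 10.4%

10.4%


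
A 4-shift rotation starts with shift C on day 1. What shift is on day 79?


Shifts: A, B, C, D
Start: C (index 2)
Day 79: (2 + 79 - 1) mod 4
= 80 mod 4
= 0
Index 0 → shift A

Shift A


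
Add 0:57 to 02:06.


03:03

Start: 126 minutes from midnight
Add: 57 minutes
Total: 183 minutes
Hours: 183 ÷ 60 = 3 remainder 3


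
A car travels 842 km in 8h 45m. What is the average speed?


Distance: 842 km
Time: 8h 45m = 525 min = 525/60 = 35/4 hours
Speed = 842 ÷ (35/4) = 842 × 4 / 35 = 3368/35 ≈ 96.2 km/h

96.2 km/h


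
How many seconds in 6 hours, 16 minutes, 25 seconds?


Hours: 6 × 3600 = 21600
Minutes: 16 × 60 = 960
Seconds: 25
Total = 21600 + 960 + 25 = 22585

22585 seconds


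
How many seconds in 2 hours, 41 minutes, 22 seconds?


9682 seconds

Hours: 2 × 3600 = 7200
Minutes: 41 × 60 = 2460
Seconds: 22
Total = 7200 + 2460 + 22 = 9682


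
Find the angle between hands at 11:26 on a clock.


Hour hand = 11×30 + 26×0.5 = 343.0°
Minute hand = 26×6 = 156°
Difference = |343.0 - 156| = 187.0°
Since > 180°: 360 - 187.0 = 173.0°

173.0°


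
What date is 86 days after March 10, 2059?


Start: March 10, 2059
Add 86 days
March 10 → April 1: 31 - 10 + 1 = 22 days (86 - 22 = 64 left)
April 1 → May 1: 30 - 1 + 1 = 30 days (64 - 30 = 34 left)
May 1 → June 1: 31 - 1 + 1 = 31 days (34 - 31 = 3 left)
June 1 + 3 = June 4, 2059

June 4, 2059


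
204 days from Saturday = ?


Sunday

Start: Saturday (index 5)
(5 + 204) mod 7
= 209 mod 7
= 6
Index 6 → Sunday


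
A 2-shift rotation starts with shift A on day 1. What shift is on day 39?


Shifts: A, B
Start: A (index 0)
Day 39: (0 + 39 - 1) mod 2
= 38 mod 2
= 0
Index 0 → shift A

Shift A


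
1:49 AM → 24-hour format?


Input: 1:49 AM
AM hour stays: 1

01:49


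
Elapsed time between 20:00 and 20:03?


0h 3m

End time in minutes: 20×60 + 3 = 1203
Start time in minutes: 20×60 + 0 = 1200
Difference = 1203 - 1200 = 3 minutes
= 0 hours 3 minutes


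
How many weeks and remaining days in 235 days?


Weeks: 235 ÷ 7 = 33 remainder 4

33 weeks 4 days


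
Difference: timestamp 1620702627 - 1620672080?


Difference = 1620702627 - 1620672080 = 30547 seconds
In hours: 30547 / 3600 ≈ 8.5
In days: 30547 / 86400 ≈ 0.35

30547 seconds (8.5 hours / 0.35 days)


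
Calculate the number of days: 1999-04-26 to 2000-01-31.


280 days

From April 26, 1999 to January 31, 2000
Rest of April 1999: 30 - 26 = 4
Full months: May 31, June 30, July 31, August 31, September 30, October 31, November 30, December 31
Days into January 2000: 31
Total = 4 + 31 + 30 + 31 + 31 + 30 + 31 + 30 + 31 + 31 = 280 days


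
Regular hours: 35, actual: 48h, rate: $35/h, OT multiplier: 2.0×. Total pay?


Regular: 35h × $35 = $1225.00
Overtime: 48 - 35 = 13h
OT pay: 13h × $35 × 2.0 = $910.00
Total = $1225.00 + $910.00 = $2135.00

$2135.00


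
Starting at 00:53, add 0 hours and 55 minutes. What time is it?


Start: 53 minutes from midnight
Add: 55 minutes
Total: 108 minutes
Hours: 108 ÷ 60 = 1 remainder 48

01:48


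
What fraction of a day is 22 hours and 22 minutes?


0.9319 (93.19%)

Total minutes: 22×60 + 22 = 1342
Day = 24×60 = 1440 minutes
Fraction = 1342/1440 ≈ 0.9319
As a percentage: 1342/1440 × 100 ≈ 93.19%


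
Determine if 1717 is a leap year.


Rules: divisible by 4 AND (not by 100 OR by 400)
1717 ÷ 4 = 429 remainder 1 → not divisible by 4
Not divisible by 4 → not a leap year

No


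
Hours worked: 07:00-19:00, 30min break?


11h 30m (690 minutes)

Total time = (19×60+0) - (7×60+0)
= 1140 - 420 = 720 min
Minus break: 720 - 30 = 690 min
= 11h 30m


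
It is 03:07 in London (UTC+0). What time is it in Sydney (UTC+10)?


Time difference = UTC+10 - UTC+0 = +10 hours
New hour = (3 + 10) mod 24
= 13 mod 24 = 13
Minutes unchanged → 13:07

13:07


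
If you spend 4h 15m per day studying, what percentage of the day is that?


Time: 255 minutes
Day: 1440 minutes
Percentage = (255/1440) × 100 ≈ 17.7%

17.7%


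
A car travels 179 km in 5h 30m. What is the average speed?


Distance: 179 km
Time: 5h 30m = 330 min = 330/60 = 11/2 hours
Speed = 179 ÷ (11/2) = 179 × 2 / 11 = 358/11 ≈ 32.5 km/h

32.5 km/h


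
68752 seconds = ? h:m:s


19h 5m 52s

Hours: 68752 ÷ 3600 = 19 remainder 352
Minutes: 352 ÷ 60 = 5 remainder 52
Seconds: 52


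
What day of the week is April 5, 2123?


Zeller's congruence:
q=5, m=4, k=23, j=21
h = (5 + ⌊13×5/5⌋ + 23 + ⌊23/4⌋ + ⌊21/4⌋ - 2×21) mod 7
= (5 + 13 + 23 + 5 + 5 - 42) mod 7
= 9 mod 7 = 2
h=2 → Monday

Monday


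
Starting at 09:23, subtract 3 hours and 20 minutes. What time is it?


Start: 563 minutes from midnight
Subtract: 200 minutes
Remaining: 563 - 200 = 363
Hours: 6, Minutes: 3

06:03


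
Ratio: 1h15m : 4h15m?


Duration 1: 75 minutes
Duration 2: 255 minutes
Ratio = 75:255
GCD = 15
Simplified = 5:17
As a decimal: 5/17 ≈ 0.29

5:17 (0.29)


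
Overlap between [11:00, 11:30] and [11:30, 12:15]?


Meeting A: 660-690 (in minutes from midnight)
Meeting B: 690-735
Overlap start = max(660, 690) = 690
Overlap end = min(690, 735) = 690
Overlap = max(0, 690 - 690) = 0 min

0 minutes


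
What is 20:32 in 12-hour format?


8:32 PM

Hour: 20
20 - 12 = 8 → PM


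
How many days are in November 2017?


30 days

Month: November (month 11)
November has 30 days


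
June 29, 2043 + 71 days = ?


Start: June 29, 2043
Add 71 days
June 29 → July 1: 30 - 29 + 1 = 2 days (71 - 2 = 69 left)
July 1 → August 1: 31 - 1 + 1 = 31 days (69 - 31 = 38 left)
August 1 → September 1: 31 - 1 + 1 = 31 days (38 - 31 = 7 left)
September 1 + 7 = September 8, 2043

September 8, 2043


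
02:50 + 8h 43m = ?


Start: 170 minutes from midnight
Add: 523 minutes
Total: 693 minutes
Hours: 693 ÷ 60 = 11 remainder 33

11:33


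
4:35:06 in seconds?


Hours: 4 × 3600 = 14400
Minutes: 35 × 60 = 2100
Seconds: 6
Total = 14400 + 2100 + 6 = 16506

16506 seconds


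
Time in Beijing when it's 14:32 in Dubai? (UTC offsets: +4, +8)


18:32

Time difference = UTC+8 - UTC+4 = +4 hours
New hour = (14 + 4) mod 24
= 18 mod 24 = 18
Minutes unchanged → 18:32


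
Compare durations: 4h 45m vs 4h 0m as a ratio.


19:16 (1.19)

Duration 1: 285 minutes
Duration 2: 240 minutes
Ratio = 285:240
GCD = 15
Simplified = 19:16
As a decimal: 19/16 ≈ 1.19


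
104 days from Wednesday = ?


Tuesday

Start: Wednesday (index 2)
(2 + 104) mod 7
= 106 mod 7
= 1
Index 1 → Tuesday


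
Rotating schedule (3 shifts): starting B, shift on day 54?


Shift A

Shifts: A, B, C
Start: B (index 1)
Day 54: (1 + 54 - 1) mod 3
= 54 mod 3
= 0
Index 0 → shift A


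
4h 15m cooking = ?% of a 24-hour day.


17.7%

Time: 255 minutes
Day: 1440 minutes
Percentage = (255/1440) × 100 ≈ 17.7%


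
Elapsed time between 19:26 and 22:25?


End time in minutes: 22×60 + 25 = 1345
Start time in minutes: 19×60 + 26 = 1166
Difference = 1345 - 1166 = 179 minutes
= 2 hours 59 minutes

2h 59m


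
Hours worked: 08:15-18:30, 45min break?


Total time = (18×60+30) - (8×60+15)
= 1110 - 495 = 615 min
Minus break: 615 - 45 = 570 min
= 9h 30m

9h 30m (570 minutes)


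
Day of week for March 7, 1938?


Monday

Zeller's congruence:
q=7, m=3, k=38, j=19
h = (7 + ⌊13×4/5⌋ + 38 + ⌊38/4⌋ + ⌊19/4⌋ - 2×19) mod 7
= (7 + 10 + 38 + 9 + 4 - 38) mod 7
= 30 mod 7 = 2
h=2 → Monday


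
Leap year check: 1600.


Yes

Rules: divisible by 4 AND (not by 100 OR by 400)
1600 ÷ 4 = 400 exactly → divisible by 4
1600 ÷ 100 = 16 exactly → divisible by 100
1600 ÷ 400 = 4 exactly → divisible by 400
Divisible by 400 → leap year


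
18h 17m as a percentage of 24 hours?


0.7618 (76.18%)

Total minutes: 18×60 + 17 = 1097
Day = 24×60 = 1440 minutes
Fraction = 1097/1440 ≈ 0.7618
As a percentage: 1097/1440 × 100 ≈ 76.18%


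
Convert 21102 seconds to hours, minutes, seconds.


Hours: 21102 ÷ 3600 = 5 remainder 3102
Minutes: 3102 ÷ 60 = 51 remainder 42
Seconds: 42

5h 51m 42s


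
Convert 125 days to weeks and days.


17 weeks 6 days

Weeks: 125 ÷ 7 = 17 remainder 6


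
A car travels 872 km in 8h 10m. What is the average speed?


Distance: 872 km
Time: 8h 10m = 490 min = 490/60 = 49/6 hours
Speed = 872 ÷ (49/6) = 872 × 6 / 49 = 5232/49 ≈ 106.8 km/h

106.8 km/h


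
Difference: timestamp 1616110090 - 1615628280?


481810 seconds (133.8 hours / 5.58 days)

Difference = 1616110090 - 1615628280 = 481810 seconds
In hours: 481810 / 3600 ≈ 133.8
In days: 481810 / 86400 ≈ 5.58


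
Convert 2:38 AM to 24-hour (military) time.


02:38

Input: 2:38 AM
AM hour stays: 2


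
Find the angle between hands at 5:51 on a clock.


130.5°

Hour hand = 5×30 + 51×0.5 = 175.5°
Minute hand = 51×6 = 306°
Difference = |175.5 - 306| = 130.5°


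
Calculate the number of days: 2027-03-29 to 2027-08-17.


From March 29, 2027 to August 17, 2027
Rest of March 2027: 31 - 29 = 2
Full months: April 30, May 31, June 30, July 31
Days into August 2027: 17
Total = 2 + 30 + 31 + 30 + 31 + 17 = 141 days

141 days


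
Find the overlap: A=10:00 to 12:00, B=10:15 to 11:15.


Meeting A: 600-720 (in minutes from midnight)
Meeting B: 615-675
Overlap start = max(600, 615) = 615
Overlap end = min(720, 675) = 675
Overlap = max(0, 675 - 615) = 60 min

60 minutes


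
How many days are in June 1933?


Month: June (month 6)
June has 30 days

30 days


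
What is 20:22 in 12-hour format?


8:22 PM

Hour: 20
20 - 12 = 8 → PM


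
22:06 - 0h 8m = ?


21:58

Start: 1326 minutes from midnight
Subtract: 8 minutes
Remaining: 1326 - 8 = 1318
Hours: 21, Minutes: 58


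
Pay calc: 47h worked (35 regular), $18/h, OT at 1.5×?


Regular: 35h × $18 = $630.00
Overtime: 47 - 35 = 12h
OT pay: 12h × $18 × 1.5 = $324.00
Total = $630.00 + $324.00 = $954.00

$954.00


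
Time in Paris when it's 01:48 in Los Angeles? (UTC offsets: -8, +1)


Time difference = UTC+1 - UTC-8 = +9 hours
New hour = (1 + 9) mod 24
= 10 mod 24 = 10
Minutes unchanged → 10:48

10:48


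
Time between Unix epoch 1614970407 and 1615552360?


Difference = 1615552360 - 1614970407 = 581953 seconds
In hours: 581953 / 3600 ≈ 161.7
In days: 581953 / 86400 ≈ 6.74

581953 seconds (161.7 hours / 6.74 days)


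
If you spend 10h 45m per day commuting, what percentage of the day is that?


Time: 645 minutes
Day: 1440 minutes
Percentage = (645/1440) × 100 ≈ 44.8%

44.8%


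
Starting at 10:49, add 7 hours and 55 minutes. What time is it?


Start: 649 minutes from midnight
Add: 475 minutes
Total: 1124 minutes
Hours: 1124 ÷ 60 = 18 remainder 44

18:44


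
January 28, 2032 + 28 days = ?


Start: January 28, 2032
Add 28 days
January 28 → February 1: 31 - 28 + 1 = 4 days (28 - 4 = 24 left)
February 1 + 24 = February 25, 2032

February 25, 2032


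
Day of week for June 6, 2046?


Zeller's congruence:
q=6, m=6, k=46, j=20
h = (6 + ⌊13×7/5⌋ + 46 + ⌊46/4⌋ + ⌊20/4⌋ - 2×20) mod 7
= (6 + 18 + 46 + 11 + 5 - 40) mod 7
= 46 mod 7 = 4
h=4 → Wednesday

Wednesday


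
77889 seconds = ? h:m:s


21h 38m 9s

Hours: 77889 ÷ 3600 = 21 remainder 2289
Minutes: 2289 ÷ 60 = 38 remainder 9
Seconds: 9


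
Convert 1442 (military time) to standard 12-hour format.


Hour: 14
14 - 12 = 2 → PM

2:42 PM


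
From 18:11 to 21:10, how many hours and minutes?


End time in minutes: 21×60 + 10 = 1270
Start time in minutes: 18×60 + 11 = 1091
Difference = 1270 - 1091 = 179 minutes
= 2 hours 59 minutes

2h 59m


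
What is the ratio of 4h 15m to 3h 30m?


17:14 (1.21)

Duration 1: 255 minutes
Duration 2: 210 minutes
Ratio = 255:210
GCD = 15
Simplified = 17:14
As a decimal: 17/14 ≈ 1.21


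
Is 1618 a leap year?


No

Rules: divisible by 4 AND (not by 100 OR by 400)
1618 ÷ 4 = 404 remainder 2 → not divisible by 4
Not divisible by 4 → not a leap year


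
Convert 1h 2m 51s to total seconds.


3771 seconds

Hours: 1 × 3600 = 3600
Minutes: 2 × 60 = 120
Seconds: 51
Total = 3600 + 120 + 51 = 3771


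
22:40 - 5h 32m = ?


17:08

Start: 1360 minutes from midnight
Subtract: 332 minutes
Remaining: 1360 - 332 = 1028
Hours: 17, Minutes: 8


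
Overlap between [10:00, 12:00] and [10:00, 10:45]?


Meeting A: 600-720 (in minutes from midnight)
Meeting B: 600-645
Overlap start = max(600, 600) = 600
Overlap end = min(720, 645) = 645
Overlap = max(0, 645 - 600) = 45 min

45 minutes


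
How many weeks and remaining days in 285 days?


40 weeks 5 days

Weeks: 285 ÷ 7 = 40 remainder 5


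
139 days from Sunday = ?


Saturday

Start: Sunday (index 6)
(6 + 139) mod 7
= 145 mod 7
= 5
Index 5 → Saturday


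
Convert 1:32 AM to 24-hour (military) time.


Input: 1:32 AM
AM hour stays: 1

01:32


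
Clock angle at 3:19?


Hour hand = 3×30 + 19×0.5 = 99.5°
Minute hand = 19×6 = 114°
Difference = |99.5 - 114| = 14.5°

14.5°


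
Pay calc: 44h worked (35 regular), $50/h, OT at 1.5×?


Regular: 35h × $50 = $1750.00
Overtime: 44 - 35 = 9h
OT pay: 9h × $50 × 1.5 = $675.00
Total = $1750.00 + $675.00 = $2425.00

$2425.00


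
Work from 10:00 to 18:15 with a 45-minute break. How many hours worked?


7h 30m (450 minutes)

Total time = (18×60+15) - (10×60+0)
= 1095 - 600 = 495 min
Minus break: 495 - 45 = 450 min
= 7h 30m


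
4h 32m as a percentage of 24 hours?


0.1889 (18.89%)

Total minutes: 4×60 + 32 = 272
Day = 24×60 = 1440 minutes
Fraction = 272/1440 ≈ 0.1889
As a percentage: 272/1440 × 100 ≈ 18.89%


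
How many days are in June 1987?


30 days

Month: June (month 6)
June has 30 days


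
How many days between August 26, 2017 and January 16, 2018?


143 days

From August 26, 2017 to January 16, 2018
Rest of August 2017: 31 - 26 = 5
Full months: September 30, October 31, November 30, December 31
Days into January 2018: 16
Total = 5 + 30 + 31 + 30 + 31 + 16 = 143 days


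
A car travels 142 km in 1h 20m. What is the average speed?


Distance: 142 km
Time: 1h 20m = 80 min = 80/60 = 4/3 hours
Speed = 142 ÷ (4/3) = 142 × 3 / 4 = 426/4 = 106.5 km/h

106.5 km/h


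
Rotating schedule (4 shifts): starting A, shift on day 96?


Shift D

Shifts: A, B, C, D
Start: A (index 0)
Day 96: (0 + 96 - 1) mod 4
= 95 mod 4
= 3
Index 3 → shift D


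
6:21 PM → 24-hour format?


Input: 6:21 PM
PM: 6 + 12 = 18

18:21


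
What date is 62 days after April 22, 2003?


Start: April 22, 2003
Add 62 days
April 22 → May 1: 30 - 22 + 1 = 9 days (62 - 9 = 53 left)
May 1 → June 1: 31 - 1 + 1 = 31 days (53 - 31 = 22 left)
June 1 + 22 = June 23, 2003

June 23, 2003


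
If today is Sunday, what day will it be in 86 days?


Tuesday

Start: Sunday (index 6)
(6 + 86) mod 7
= 92 mod 7
= 1
Index 1 → Tuesday


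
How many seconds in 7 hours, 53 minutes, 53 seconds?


Hours: 7 × 3600 = 25200
Minutes: 53 × 60 = 3180
Seconds: 53
Total = 25200 + 3180 + 53 = 28433

28433 seconds


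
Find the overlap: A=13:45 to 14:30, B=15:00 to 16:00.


0 minutes

Meeting A: 825-870 (in minutes from midnight)
Meeting B: 900-960
Overlap start = max(825, 900) = 900
Overlap end = min(870, 960) = 870
Overlap = max(0, 870 - 900) = 0 min


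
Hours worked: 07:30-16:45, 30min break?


Total time = (16×60+45) - (7×60+30)
= 1005 - 450 = 555 min
Minus break: 555 - 30 = 525 min
= 8h 45m

8h 45m (525 minutes)


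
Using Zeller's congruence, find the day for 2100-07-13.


Tuesday

Zeller's congruence:
q=13, m=7, k=0, j=21
h = (13 + ⌊13×8/5⌋ + 0 + ⌊0/4⌋ + ⌊21/4⌋ - 2×21) mod 7
= (13 + 20 + 0 + 0 + 5 - 42) mod 7
= -4 mod 7 = 3
h=3 → Tuesday


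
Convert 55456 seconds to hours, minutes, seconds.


15h 24m 16s

Hours: 55456 ÷ 3600 = 15 remainder 1456
Minutes: 1456 ÷ 60 = 24 remainder 16
Seconds: 16


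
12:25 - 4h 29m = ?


Start: 745 minutes from midnight
Subtract: 269 minutes
Remaining: 745 - 269 = 476
Hours: 7, Minutes: 56

07:56


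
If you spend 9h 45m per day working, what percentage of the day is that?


Time: 585 minutes
Day: 1440 minutes
Percentage = (585/1440) × 100 ≈ 40.6%

40.6%


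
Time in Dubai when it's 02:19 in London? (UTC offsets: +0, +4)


06:19

Time difference = UTC+4 - UTC+0 = +4 hours
New hour = (2 + 4) mod 24
= 6 mod 24 = 6
Minutes unchanged → 06:19


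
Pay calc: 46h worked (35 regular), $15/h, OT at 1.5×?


$772.50

Regular: 35h × $15 = $525.00
Overtime: 46 - 35 = 11h
OT pay: 11h × $15 × 1.5 = $247.50
Total = $525.00 + $247.50 = $772.50


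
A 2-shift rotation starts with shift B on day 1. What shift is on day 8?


Shift A

Shifts: A, B
Start: B (index 1)
Day 8: (1 + 8 - 1) mod 2
= 8 mod 2
= 0
Index 0 → shift A


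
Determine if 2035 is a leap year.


Rules: divisible by 4 AND (not by 100 OR by 400)
2035 ÷ 4 = 508 remainder 3 → not divisible by 4
Not divisible by 4 → not a leap year

No


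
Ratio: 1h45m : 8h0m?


7:32 (0.22)

Duration 1: 105 minutes
Duration 2: 480 minutes
Ratio = 105:480
GCD = 15
Simplified = 7:32
As a decimal: 7/32 ≈ 0.22


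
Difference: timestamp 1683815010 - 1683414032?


Difference = 1683815010 - 1683414032 = 400978 seconds
In hours: 400978 / 3600 ≈ 111.4
In days: 400978 / 86400 ≈ 4.64

400978 seconds (111.4 hours / 4.64 days)


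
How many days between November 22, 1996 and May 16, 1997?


From November 22, 1996 to May 16, 1997
Rest of November 1996: 30 - 22 = 8
Full months: December 31, January 31, February 1997 28, March 31, April 30
Days into May 1997: 16
Total = 8 + 31 + 31 + 28 + 31 + 30 + 16 = 175 days

175 days


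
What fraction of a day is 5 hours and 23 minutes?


Total minutes: 5×60 + 23 = 323
Day = 24×60 = 1440 minutes
Fraction = 323/1440 ≈ 0.2243
As a percentage: 323/1440 × 100 ≈ 22.43%

0.2243 (22.43%)


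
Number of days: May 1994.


31 days

Month: May (month 5)
May has 31 days


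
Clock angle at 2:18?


Hour hand = 2×30 + 18×0.5 = 69.0°
Minute hand = 18×6 = 108°
Difference = |69.0 - 108| = 39.0°

39.0°


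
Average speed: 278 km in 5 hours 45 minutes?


Distance: 278 km
Time: 5h 45m = 345 min = 345/60 = 23/4 hours
Speed = 278 ÷ (23/4) = 278 × 4 / 23 = 1112/23 ≈ 48.3 km/h

48.3 km/h


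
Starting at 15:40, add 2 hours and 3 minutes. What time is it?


Start: 940 minutes from midnight
Add: 123 minutes
Total: 1063 minutes
Hours: 1063 ÷ 60 = 17 remainder 43

17:43


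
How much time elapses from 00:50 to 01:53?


End time in minutes: 1×60 + 53 = 113
Start time in minutes: 0×60 + 50 = 50
Difference = 113 - 50 = 63 minutes
= 1 hours 3 minutes

1h 3m


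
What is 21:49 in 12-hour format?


Hour: 21
21 - 12 = 9 → PM

9:49 PM


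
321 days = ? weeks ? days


Weeks: 321 ÷ 7 = 45 remainder 6

45 weeks 6 days


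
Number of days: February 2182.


Month: February (month 2)
February: 28 or 29 (leap year)
2182 leap year? No

28 days


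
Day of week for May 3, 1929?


Zeller's congruence:
q=3, m=5, k=29, j=19
h = (3 + ⌊13×6/5⌋ + 29 + ⌊29/4⌋ + ⌊19/4⌋ - 2×19) mod 7
= (3 + 15 + 29 + 7 + 4 - 38) mod 7
= 20 mod 7 = 6
h=6 → Friday

Friday


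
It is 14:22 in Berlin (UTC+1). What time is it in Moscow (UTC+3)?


16:22

Time difference = UTC+3 - UTC+1 = +2 hours
New hour = (14 + 2) mod 24
= 16 mod 24 = 16
Minutes unchanged → 16:22


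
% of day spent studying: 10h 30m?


43.8%

Time: 630 minutes
Day: 1440 minutes
Percentage = (630/1440) × 100 ≈ 43.8%


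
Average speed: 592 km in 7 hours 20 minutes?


Distance: 592 km
Time: 7h 20m = 440 min = 440/60 = 22/3 hours
Speed = 592 ÷ (22/3) = 592 × 3 / 22 = 1776/22 ≈ 80.7 km/h

80.7 km/h


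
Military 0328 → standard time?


3:28 AM

Hour: 3
3 < 12 → AM


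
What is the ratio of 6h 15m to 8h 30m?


25:34 (0.74)

Duration 1: 375 minutes
Duration 2: 510 minutes
Ratio = 375:510
GCD = 15
Simplified = 25:34
As a decimal: 25/34 ≈ 0.74


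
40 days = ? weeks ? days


5 weeks 5 days

Weeks: 40 ÷ 7 = 5 remainder 5


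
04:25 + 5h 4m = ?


09:29

Start: 265 minutes from midnight
Add: 304 minutes
Total: 569 minutes
Hours: 569 ÷ 60 = 9 remainder 29


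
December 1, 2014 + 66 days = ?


Start: December 1, 2014
Add 66 days
December 1 → January 1: 31 - 1 + 1 = 31 days (66 - 31 = 35 left)
January 1 → February 1: 31 - 1 + 1 = 31 days (35 - 31 = 4 left)
February 1 + 4 = February 5, 2015

February 5, 2015


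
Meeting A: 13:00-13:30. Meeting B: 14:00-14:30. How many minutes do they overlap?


Meeting A: 780-810 (in minutes from midnight)
Meeting B: 840-870
Overlap start = max(780, 840) = 840
Overlap end = min(810, 870) = 810
Overlap = max(0, 810 - 840) = 0 min

0 minutes


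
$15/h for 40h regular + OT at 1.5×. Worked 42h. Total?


$645.00

Regular: 40h × $15 = $600.00
Overtime: 42 - 40 = 2h
OT pay: 2h × $15 × 1.5 = $45.00
Total = $600.00 + $45.00 = $645.00


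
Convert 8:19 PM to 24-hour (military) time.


20:19

Input: 8:19 PM
PM: 8 + 12 = 20


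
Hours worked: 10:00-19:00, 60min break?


Total time = (19×60+0) - (10×60+0)
= 1140 - 600 = 540 min
Minus break: 540 - 60 = 480 min
= 8h 0m

8h 0m (480 minutes)


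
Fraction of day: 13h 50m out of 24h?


Total minutes: 13×60 + 50 = 830
Day = 24×60 = 1440 minutes
Fraction = 830/1440 ≈ 0.5764
As a percentage: 830/1440 × 100 ≈ 57.64%

0.5764 (57.64%)


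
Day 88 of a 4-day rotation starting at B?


Shift A

Shifts: A, B, C, D
Start: B (index 1)
Day 88: (1 + 88 - 1) mod 4
= 88 mod 4
= 0
Index 0 → shift A


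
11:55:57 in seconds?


42957 seconds

Hours: 11 × 3600 = 39600
Minutes: 55 × 60 = 3300
Seconds: 57
Total = 39600 + 3300 + 57 = 42957


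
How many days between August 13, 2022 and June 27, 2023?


318 days

From August 13, 2022 to June 27, 2023
Rest of August 2022: 31 - 13 = 18
Full months: September 30, October 31, November 30, December 31, January 31, February 2023 28, March 31, April 30, May 31
Days into June 2023: 27
Total = 18 + 30 + 31 + 30 + 31 + 31 + 28 + 31 + 30 + 31 + 27 = 318 days


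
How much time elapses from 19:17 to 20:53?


End time in minutes: 20×60 + 53 = 1253
Start time in minutes: 19×60 + 17 = 1157
Difference = 1253 - 1157 = 96 minutes
= 1 hours 36 minutes

1h 36m


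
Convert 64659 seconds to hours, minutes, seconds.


Hours: 64659 ÷ 3600 = 17 remainder 3459
Minutes: 3459 ÷ 60 = 57 remainder 39
Seconds: 39

17h 57m 39s


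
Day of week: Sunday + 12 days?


Start: Sunday (index 6)
(6 + 12) mod 7
= 18 mod 7
= 4
Index 4 → Friday

Friday


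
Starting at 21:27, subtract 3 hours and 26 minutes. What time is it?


18:01

Start: 1287 minutes from midnight
Subtract: 206 minutes
Remaining: 1287 - 206 = 1081
Hours: 18, Minutes: 1


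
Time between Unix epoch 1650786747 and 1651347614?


Difference = 1651347614 - 1650786747 = 560867 seconds
In hours: 560867 / 3600 ≈ 155.8
In days: 560867 / 86400 ≈ 6.49

560867 seconds (155.8 hours / 6.49 days)


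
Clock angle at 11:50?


Hour hand = 11×30 + 50×0.5 = 355.0°
Minute hand = 50×6 = 300°
Difference = |355.0 - 300| = 55.0°

55.0°


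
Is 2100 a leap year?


Rules: divisible by 4 AND (not by 100 OR by 400)
2100 ÷ 4 = 525 exactly → divisible by 4
2100 ÷ 100 = 21 exactly → divisible by 100
2100 ÷ 400 = 5 remainder 100 → not divisible by 400
Divisible by 100 but not by 400 → not a leap year

No


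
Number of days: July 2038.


Month: July (month 7)
July has 31 days

31 days


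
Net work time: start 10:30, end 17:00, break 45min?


5h 45m (345 minutes)

Total time = (17×60+0) - (10×60+30)
= 1020 - 630 = 390 min
Minus break: 390 - 45 = 345 min
= 5h 45m


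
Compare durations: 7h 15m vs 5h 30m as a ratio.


29:22 (1.32)

Duration 1: 435 minutes
Duration 2: 330 minutes
Ratio = 435:330
GCD = 15
Simplified = 29:22
As a decimal: 29/22 ≈ 1.32


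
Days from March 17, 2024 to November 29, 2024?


From March 17, 2024 to November 29, 2024
Rest of March 2024: 31 - 17 = 14
Full months: April 30, May 31, June 30, July 31, August 31, September 30, October 31
Days into November 2024: 29
Total = 14 + 30 + 31 + 30 + 31 + 31 + 30 + 31 + 29 = 257 days

257 days


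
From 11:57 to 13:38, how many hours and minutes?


1h 41m

End time in minutes: 13×60 + 38 = 818
Start time in minutes: 11×60 + 57 = 717
Difference = 818 - 717 = 101 minutes
= 1 hours 41 minutes


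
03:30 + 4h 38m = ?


Start: 210 minutes from midnight
Add: 278 minutes
Total: 488 minutes
Hours: 488 ÷ 60 = 8 remainder 8

08:08


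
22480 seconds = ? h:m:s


Hours: 22480 ÷ 3600 = 6 remainder 880
Minutes: 880 ÷ 60 = 14 remainder 40
Seconds: 40

6h 14m 40s


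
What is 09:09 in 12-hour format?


9:09 AM

Hour: 9
9 < 12 → AM


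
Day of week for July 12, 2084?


Zeller's congruence:
q=12, m=7, k=84, j=20
h = (12 + ⌊13×8/5⌋ + 84 + ⌊84/4⌋ + ⌊20/4⌋ - 2×20) mod 7
= (12 + 20 + 84 + 21 + 5 - 40) mod 7
= 102 mod 7 = 4
h=4 → Wednesday

Wednesday


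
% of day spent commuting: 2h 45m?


Time: 165 minutes
Day: 1440 minutes
Percentage = (165/1440) × 100 ≈ 11.5%

11.5%


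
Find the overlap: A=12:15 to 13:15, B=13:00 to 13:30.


15 minutes

Meeting A: 735-795 (in minutes from midnight)
Meeting B: 780-810
Overlap start = max(735, 780) = 780
Overlap end = min(795, 810) = 795
Overlap = max(0, 795 - 780) = 15 min


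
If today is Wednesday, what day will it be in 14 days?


Wednesday

Start: Wednesday (index 2)
(2 + 14) mod 7
= 16 mod 7
= 2
Index 2 → Wednesday


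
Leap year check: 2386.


Rules: divisible by 4 AND (not by 100 OR by 400)
2386 ÷ 4 = 596 remainder 2 → not divisible by 4
Not divisible by 4 → not a leap year

No


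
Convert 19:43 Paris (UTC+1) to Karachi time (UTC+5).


Time difference = UTC+5 - UTC+1 = +4 hours
New hour = (19 + 4) mod 24
= 23 mod 24 = 23
Minutes unchanged → 23:43

23:43


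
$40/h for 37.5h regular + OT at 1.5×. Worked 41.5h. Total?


Regular: 37.5h × $40 = $1500.00
Overtime: 41.5 - 37.5 = 4.0h
OT pay: 4.0h × $40 × 1.5 = $240.00
Total = $1500.00 + $240.00 = $1740.00

$1740.00


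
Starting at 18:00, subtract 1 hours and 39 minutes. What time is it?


Start: 1080 minutes from midnight
Subtract: 99 minutes
Remaining: 1080 - 99 = 981
Hours: 16, Minutes: 21

16:21


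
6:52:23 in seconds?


Hours: 6 × 3600 = 21600
Minutes: 52 × 60 = 3120
Seconds: 23
Total = 21600 + 3120 + 23 = 24743

24743 seconds


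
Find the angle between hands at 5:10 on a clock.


95.0°

Hour hand = 5×30 + 10×0.5 = 155.0°
Minute hand = 10×6 = 60°
Difference = |155.0 - 60| = 95.0°


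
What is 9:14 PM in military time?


Input: 9:14 PM
PM: 9 + 12 = 21

21:14
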